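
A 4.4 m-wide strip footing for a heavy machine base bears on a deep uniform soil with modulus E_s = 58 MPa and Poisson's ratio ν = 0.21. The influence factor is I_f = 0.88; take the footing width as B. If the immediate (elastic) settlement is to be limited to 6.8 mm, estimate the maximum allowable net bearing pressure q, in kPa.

E_s = 58 MPa = 58000 kPa.
S_e = q·B·(1−ν²)/E_s · I_f  ⇒  q = S_e·E_s / (B·(1−ν²)·I_f).
q = 0.0068 × 58000 / (4.4 × 0.9559 × 0.88) = 106.6 kPa

q ≈ 107 kPa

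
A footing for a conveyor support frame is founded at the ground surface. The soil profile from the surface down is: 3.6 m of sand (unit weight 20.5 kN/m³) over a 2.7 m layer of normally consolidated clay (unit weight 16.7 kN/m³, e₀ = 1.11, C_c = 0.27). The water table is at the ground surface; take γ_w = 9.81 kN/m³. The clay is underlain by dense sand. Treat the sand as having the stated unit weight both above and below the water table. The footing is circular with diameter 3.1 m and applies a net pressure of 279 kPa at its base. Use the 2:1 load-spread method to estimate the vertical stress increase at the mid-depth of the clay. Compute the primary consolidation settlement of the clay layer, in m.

S_c ≈ 0.0936 m

Mid-depth of clay below the ground surface: z = 3.6 + 2.7/2 = 4.95 m.
Total vertical stress at mid-clay: σ_v = 20.5×3.6 + 16.7×1.35 = 96.345 kPa.
Pore pressure: u = 9.81×(4.95 − 0) = 48.56 kPa.
Initial effective stress: σ'_0 = σ_v − u = 96.345 − 48.56 = 47.785 kPa.
Stress increase at mid-clay by the 2:1 spreading method:
Δσ ≈ qD²/(D+z)² = 279×3.1²/(3.1+4.95)² = 41.375 kPa
Final effective stress: σ'_f = σ'_0 + Δσ = 47.785 + 41.375 = 89.16 kPa.
Normally consolidated clay, so the full stress increment lies on the virgin compression line:
S_c = C_c·H/(1+e₀)·log₁₀(σ'_f/σ'_0) = 0.27×2.7/(1+1.11)×log₁₀(89.16/47.785)
    = 0.3455 × 0.27088 = 0.09359 m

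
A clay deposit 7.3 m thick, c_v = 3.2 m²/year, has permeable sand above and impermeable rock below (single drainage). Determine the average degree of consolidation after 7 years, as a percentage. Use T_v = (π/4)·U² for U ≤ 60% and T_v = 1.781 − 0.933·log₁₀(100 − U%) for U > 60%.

U ≈ 71.3 %

Drainage path length: H_d = H = 7.3 m (single drainage).
T_v = c_v·t/H_d² = 3.2×7/7.3² = 0.42034.
T_v = 0.42034 corresponds to the U > 60% branch:
U = 1 − 10^((1.781 − T_v)/0.933)/100 = 0.7127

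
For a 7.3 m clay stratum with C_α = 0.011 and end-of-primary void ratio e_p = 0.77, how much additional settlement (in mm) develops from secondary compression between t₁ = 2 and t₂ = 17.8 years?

S_s ≈ 43.1 mm

Secondary compression: S_s = C_α·H/(1+e_p)·log₁₀(t₂/t₁)
S_s = 0.011×7.3/(1+0.77)×log₁₀(17.8/2)
    = 0.04537 × 0.9494 = 0.04307 m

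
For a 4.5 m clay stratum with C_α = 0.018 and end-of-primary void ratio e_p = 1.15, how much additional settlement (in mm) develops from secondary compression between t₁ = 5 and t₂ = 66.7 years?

Secondary compression: S_s = C_α·H/(1+e_p)·log₁₀(t₂/t₁)
S_s = 0.018×4.5/(1+1.15)×log₁₀(66.7/5)
    = 0.03767 × 1.125 = 0.04239 m

S_s ≈ 42.4 mm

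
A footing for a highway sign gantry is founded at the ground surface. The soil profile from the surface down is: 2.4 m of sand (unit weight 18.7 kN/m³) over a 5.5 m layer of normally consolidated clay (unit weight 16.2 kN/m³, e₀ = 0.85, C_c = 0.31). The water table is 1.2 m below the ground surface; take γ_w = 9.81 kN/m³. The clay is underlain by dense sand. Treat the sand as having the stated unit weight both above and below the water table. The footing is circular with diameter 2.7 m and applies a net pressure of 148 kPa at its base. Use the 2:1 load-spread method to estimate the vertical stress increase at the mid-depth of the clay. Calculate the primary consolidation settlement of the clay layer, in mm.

Mid-depth of clay below the ground surface: z = 2.4 + 5.5/2 = 5.15 m.
Total vertical stress at mid-clay: σ_v = 18.7×2.4 + 16.2×2.75 = 89.43 kPa.
Pore pressure: u = 9.81×(5.15 − 1.2) = 38.75 kPa.
Initial effective stress: σ'_0 = σ_v − u = 89.43 − 38.75 = 50.68 kPa.
Stress increase at mid-clay by the 2:1 spreading method:
Δσ ≈ qD²/(D+z)² = 148×2.7²/(2.7+5.15)² = 17.509 kPa
Final effective stress: σ'_f = σ'_0 + Δσ = 50.68 + 17.509 = 68.189 kPa.
Normally consolidated clay, so the full stress increment lies on the virgin compression line:
S_c = C_c·H/(1+e₀)·log₁₀(σ'_f/σ'_0) = 0.31×5.5/(1+0.85)×log₁₀(68.189/50.68)
    = 0.92162 × 0.12888 = 0.1188 m

S_c ≈ 119 mm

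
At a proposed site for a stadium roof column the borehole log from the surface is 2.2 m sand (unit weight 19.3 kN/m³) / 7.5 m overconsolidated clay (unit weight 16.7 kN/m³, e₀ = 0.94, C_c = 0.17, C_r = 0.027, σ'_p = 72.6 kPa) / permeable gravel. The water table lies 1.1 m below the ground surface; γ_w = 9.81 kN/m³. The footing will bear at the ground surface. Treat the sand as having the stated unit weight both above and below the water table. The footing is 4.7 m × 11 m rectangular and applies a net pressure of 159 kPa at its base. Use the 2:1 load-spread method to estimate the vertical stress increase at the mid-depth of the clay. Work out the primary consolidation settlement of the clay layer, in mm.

Mid-depth of clay below the ground surface: z = 2.2 + 7.5/2 = 5.95 m.
Total vertical stress at mid-clay: σ_v = 19.3×2.2 + 16.7×3.75 = 105.09 kPa.
Pore pressure: u = 9.81×(5.95 − 1.1) = 47.578 kPa.
Initial effective stress: σ'_0 = σ_v − u = 105.09 − 47.578 = 57.512 kPa.
Stress increase at mid-clay by the 2:1 spreading method:
Δσ = qBL/((B+z)(L+z)) = 159×4.7×11/((4.7+5.95)(11+5.95)) = 45.537 kPa
Final effective stress: σ'_f = 57.512 + 45.537 = 103.05 kPa.
σ'_f = 103.05 > σ'_p = 72.6 kPa, so the stress path crosses the preconsolidation pressure — recompression up to σ'_p, then virgin compression beyond:
S_c = H/(1+e₀)·[C_r·log₁₀(σ'_p/σ'_0) + C_c·log₁₀(σ'_f/σ'_p)]
    = 7.5/1.94 × [0.027×log₁₀(72.6/57.512) + 0.17×log₁₀(103.05/72.6)]
    = 3.866 × [0.0027318 + 0.025859] = 0.1105 m

S_c ≈ 111 mm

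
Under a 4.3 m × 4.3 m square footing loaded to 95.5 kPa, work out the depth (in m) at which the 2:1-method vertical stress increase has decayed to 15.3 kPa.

z ≈ 6.44 m

2:1 spreading — at depth z the loaded area has grown by z in each plan dimension:
qB²/(B+z)² = Δσ_z ⇒ z = B(√(q/Δσ_z) − 1) = 4.3×(√(95.5/15.3) − 1) = 6.443 m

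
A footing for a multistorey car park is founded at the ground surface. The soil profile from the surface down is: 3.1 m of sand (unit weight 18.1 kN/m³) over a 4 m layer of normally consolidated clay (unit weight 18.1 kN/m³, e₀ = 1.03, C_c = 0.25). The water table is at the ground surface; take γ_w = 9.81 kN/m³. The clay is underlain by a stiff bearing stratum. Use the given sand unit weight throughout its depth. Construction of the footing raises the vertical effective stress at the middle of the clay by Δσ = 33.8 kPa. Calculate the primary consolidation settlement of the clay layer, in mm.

S_c ≈ 126 mm

Mid-depth of clay below the ground surface: z = 3.1 + 4/2 = 5.1 m.
Total vertical stress at mid-clay: σ_v = 18.1×3.1 + 18.1×2 = 92.31 kPa.
Pore pressure: u = 9.81×(5.1 − 0) = 50.031 kPa.
Initial effective stress: σ'_0 = σ_v − u = 92.31 − 50.031 = 42.279 kPa.
Final effective stress: σ'_f = σ'_0 + Δσ = 42.279 + 33.8 = 76.079 kPa.
Normally consolidated clay, so the full stress increment lies on the virgin compression line:
S_c = C_c·H/(1+e₀)·log₁₀(σ'_f/σ'_0) = 0.25×4/(1+1.03)×log₁₀(76.079/42.279)
    = 0.49261 × 0.25514 = 0.1257 m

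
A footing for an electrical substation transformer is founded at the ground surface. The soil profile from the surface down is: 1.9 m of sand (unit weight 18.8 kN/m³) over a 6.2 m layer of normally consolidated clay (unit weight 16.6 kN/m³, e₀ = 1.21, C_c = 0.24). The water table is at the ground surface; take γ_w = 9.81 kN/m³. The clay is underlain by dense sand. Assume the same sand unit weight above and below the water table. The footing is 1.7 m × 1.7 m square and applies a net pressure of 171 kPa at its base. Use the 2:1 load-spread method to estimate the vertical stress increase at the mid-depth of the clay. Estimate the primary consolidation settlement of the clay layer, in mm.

Mid-depth of clay below the ground surface: z = 1.9 + 6.2/2 = 5 m.
Total vertical stress at mid-clay: σ_v = 18.8×1.9 + 16.6×3.1 = 87.18 kPa.
Pore pressure: u = 9.81×(5 − 0) = 49.05 kPa.
Initial effective stress: σ'_0 = σ_v − u = 87.18 − 49.05 = 38.13 kPa.
Stress increase at mid-clay by the 2:1 spreading method:
Δσ = qBL/((B+z)(L+z)) = 171×1.7×1.7/((1.7+5)(1.7+5)) = 11.009 kPa
Final effective stress: σ'_f = σ'_0 + Δσ = 38.13 + 11.009 = 49.139 kPa.
Normally consolidated clay, so the full stress increment lies on the virgin compression line:
S_c = C_c·H/(1+e₀)·log₁₀(σ'_f/σ'_0) = 0.24×6.2/(1+1.21)×log₁₀(49.139/38.13)
    = 0.6733 × 0.11016 = 0.07417 m

S_c ≈ 74.2 mm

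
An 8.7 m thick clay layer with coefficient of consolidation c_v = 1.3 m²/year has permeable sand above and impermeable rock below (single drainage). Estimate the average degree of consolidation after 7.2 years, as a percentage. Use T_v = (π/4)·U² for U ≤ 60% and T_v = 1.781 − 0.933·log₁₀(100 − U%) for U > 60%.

U ≈ 39.7 %

Drainage path length: H_d = H = 8.7 m (single drainage).
T_v = c_v·t/H_d² = 1.3×7.2/8.7² = 0.12366.
T_v = 0.12366 corresponds to the U ≤ 60% branch:
U = √(4T_v/π) = 0.3968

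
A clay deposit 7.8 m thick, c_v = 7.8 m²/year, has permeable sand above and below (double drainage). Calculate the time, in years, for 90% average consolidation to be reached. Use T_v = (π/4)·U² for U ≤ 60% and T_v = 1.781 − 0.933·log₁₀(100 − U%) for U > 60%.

Drainage path length: H_d = H/2 = 3.9 m (double drainage).
U > 60%: T_v = 1.781 − 0.933·log₁₀(100 − 90) = 0.848.
t = T_v·H_d²/c_v = 0.848×3.9²/7.8 = 1.654 years.

t ≈ 1.65 years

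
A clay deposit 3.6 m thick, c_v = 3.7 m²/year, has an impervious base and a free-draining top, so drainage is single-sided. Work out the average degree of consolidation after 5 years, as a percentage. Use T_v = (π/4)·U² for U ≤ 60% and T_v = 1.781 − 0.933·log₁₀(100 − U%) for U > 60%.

U ≈ 97.6 %

Drainage path length: H_d = H = 3.6 m (single drainage).
T_v = c_v·t/H_d² = 3.7×5/3.6² = 1.4275.
T_v = 1.4275 corresponds to the U > 60% branch:
U = 1 − 10^((1.781 − T_v)/0.933)/100 = 0.9761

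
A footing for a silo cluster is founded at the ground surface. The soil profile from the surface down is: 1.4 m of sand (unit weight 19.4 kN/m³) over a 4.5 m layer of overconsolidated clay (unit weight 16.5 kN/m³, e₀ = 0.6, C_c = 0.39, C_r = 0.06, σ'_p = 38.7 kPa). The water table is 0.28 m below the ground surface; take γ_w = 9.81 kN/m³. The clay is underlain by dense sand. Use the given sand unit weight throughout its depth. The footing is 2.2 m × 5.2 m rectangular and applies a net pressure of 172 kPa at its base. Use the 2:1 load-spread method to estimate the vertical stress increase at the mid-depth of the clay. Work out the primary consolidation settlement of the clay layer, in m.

Mid-depth of clay below the ground surface: z = 1.4 + 4.5/2 = 3.65 m.
Total vertical stress at mid-clay: σ_v = 19.4×1.4 + 16.5×2.25 = 64.285 kPa.
Pore pressure: u = 9.81×(3.65 − 0.28) = 33.06 kPa.
Initial effective stress: σ'_0 = σ_v − u = 64.285 − 33.06 = 31.225 kPa.
Stress increase at mid-clay by the 2:1 spreading method:
Δσ = qBL/((B+z)(L+z)) = 172×2.2×5.2/((2.2+3.65)(5.2+3.65)) = 38.006 kPa
Final effective stress: σ'_f = 31.225 + 38.006 = 69.231 kPa.
σ'_f = 69.231 > σ'_p = 38.7 kPa, so the stress path crosses the preconsolidation pressure — recompression up to σ'_p, then virgin compression beyond:
S_c = H/(1+e₀)·[C_r·log₁₀(σ'_p/σ'_0) + C_c·log₁₀(σ'_f/σ'_p)]
    = 4.5/1.6 × [0.06×log₁₀(38.7/31.225) + 0.39×log₁₀(69.231/38.7)]
    = 2.8125 × [0.0055925 + 0.09851] = 0.2928 m

S_c ≈ 0.293 m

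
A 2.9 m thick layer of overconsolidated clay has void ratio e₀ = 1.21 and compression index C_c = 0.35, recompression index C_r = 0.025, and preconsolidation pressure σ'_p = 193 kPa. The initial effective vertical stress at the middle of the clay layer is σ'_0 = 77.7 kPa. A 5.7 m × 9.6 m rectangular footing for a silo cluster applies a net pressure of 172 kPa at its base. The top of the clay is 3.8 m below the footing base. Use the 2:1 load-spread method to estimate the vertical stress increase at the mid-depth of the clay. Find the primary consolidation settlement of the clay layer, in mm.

S_c ≈ 7.93 mm

Mid-depth of clay below the footing base: z = 3.8 + 2.9/2 = 5.25 m.
Stress increase at mid-clay by the 2:1 spreading method:
Δσ = qBL/((B+z)(L+z)) = 172×5.7×9.6/((5.7+5.25)(9.6+5.25)) = 57.881 kPa
Final effective stress: σ'_f = 77.7 + 57.881 = 135.58 kPa.
σ'_f = 135.58 ≤ σ'_p = 193 kPa, so the clay remains overconsolidated and only the recompression index applies:
S_c = C_r·H/(1+e₀)·log₁₀(σ'_f/σ'_0) = 0.025×2.9/2.21×log₁₀(135.58/77.7)
    = 0.032805 × 0.24177 = 0.007931 m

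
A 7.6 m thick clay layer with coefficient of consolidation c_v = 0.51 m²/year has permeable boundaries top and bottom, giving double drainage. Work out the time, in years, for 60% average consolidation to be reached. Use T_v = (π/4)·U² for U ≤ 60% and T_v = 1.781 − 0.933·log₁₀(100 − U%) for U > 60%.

Drainage path length: H_d = H/2 = 3.8 m (double drainage).
U ≤ 60%: T_v = (π/4)·U² = (π/4)×0.6² = 0.28274.
t = T_v·H_d²/c_v = 0.28274×3.8²/0.51 = 8.005 years.

t ≈ 8.01 years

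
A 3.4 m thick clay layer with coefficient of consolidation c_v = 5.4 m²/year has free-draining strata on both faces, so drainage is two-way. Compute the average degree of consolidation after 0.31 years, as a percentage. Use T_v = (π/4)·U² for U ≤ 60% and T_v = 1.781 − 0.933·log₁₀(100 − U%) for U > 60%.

Drainage path length: H_d = H/2 = 1.7 m (double drainage).
T_v = c_v·t/H_d² = 5.4×0.31/1.7² = 0.57924.
T_v = 0.57924 corresponds to the U > 60% branch:
U = 1 − 10^((1.781 − T_v)/0.933)/100 = 0.8059

U ≈ 80.6 %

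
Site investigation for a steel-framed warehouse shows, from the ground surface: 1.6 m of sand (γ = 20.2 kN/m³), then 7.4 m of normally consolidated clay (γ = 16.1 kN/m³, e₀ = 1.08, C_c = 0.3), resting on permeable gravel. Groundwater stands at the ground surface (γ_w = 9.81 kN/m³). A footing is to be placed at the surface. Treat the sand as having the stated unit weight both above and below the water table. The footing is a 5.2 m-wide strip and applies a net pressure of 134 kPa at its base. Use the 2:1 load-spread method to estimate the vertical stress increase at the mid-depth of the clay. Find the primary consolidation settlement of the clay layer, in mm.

Mid-depth of clay below the ground surface: z = 1.6 + 7.4/2 = 5.3 m.
Total vertical stress at mid-clay: σ_v = 20.2×1.6 + 16.1×3.7 = 91.89 kPa.
Pore pressure: u = 9.81×(5.3 − 0) = 51.993 kPa.
Initial effective stress: σ'_0 = σ_v − u = 91.89 − 51.993 = 39.897 kPa.
Stress increase at mid-clay by the 2:1 spreading method:
Δσ = qB/(B+z) = 134×5.2/(5.2+5.3) = 66.362 kPa
Final effective stress: σ'_f = σ'_0 + Δσ = 39.897 + 66.362 = 106.26 kPa.
Normally consolidated clay, so the full stress increment lies on the virgin compression line:
S_c = C_c·H/(1+e₀)·log₁₀(σ'_f/σ'_0) = 0.3×7.4/(1+1.08)×log₁₀(106.26/39.897)
    = 1.0673 × 0.42543 = 0.4541 m

S_c ≈ 454 mm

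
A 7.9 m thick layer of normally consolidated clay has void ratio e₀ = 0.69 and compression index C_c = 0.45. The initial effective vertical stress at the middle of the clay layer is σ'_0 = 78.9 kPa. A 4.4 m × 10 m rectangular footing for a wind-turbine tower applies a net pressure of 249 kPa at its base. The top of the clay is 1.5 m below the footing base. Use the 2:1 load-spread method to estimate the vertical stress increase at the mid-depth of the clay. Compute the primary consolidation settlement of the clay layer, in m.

S_c ≈ 0.592 m

Mid-depth of clay below the footing base: z = 1.5 + 7.9/2 = 5.45 m.
Stress increase at mid-clay by the 2:1 spreading method:
Δσ = qBL/((B+z)(L+z)) = 249×4.4×10/((4.4+5.45)(10+5.45)) = 71.993 kPa
Final effective stress: σ'_f = σ'_0 + Δσ = 78.9 + 71.993 = 150.89 kPa.
Normally consolidated clay, so the full stress increment lies on the virgin compression line:
S_c = C_c·H/(1+e₀)·log₁₀(σ'_f/σ'_0) = 0.45×7.9/(1+0.69)×log₁₀(150.89/78.9)
    = 2.1036 × 0.28158 = 0.5923 m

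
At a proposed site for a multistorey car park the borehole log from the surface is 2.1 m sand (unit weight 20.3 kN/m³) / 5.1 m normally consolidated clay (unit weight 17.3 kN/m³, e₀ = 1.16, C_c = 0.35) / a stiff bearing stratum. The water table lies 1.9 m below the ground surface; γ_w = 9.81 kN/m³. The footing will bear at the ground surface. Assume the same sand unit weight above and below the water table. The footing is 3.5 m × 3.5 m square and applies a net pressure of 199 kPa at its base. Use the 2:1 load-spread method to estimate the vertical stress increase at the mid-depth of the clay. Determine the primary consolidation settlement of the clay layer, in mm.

S_c ≈ 172 mm

Mid-depth of clay below the ground surface: z = 2.1 + 5.1/2 = 4.65 m.
Total vertical stress at mid-clay: σ_v = 20.3×2.1 + 17.3×2.55 = 86.745 kPa.
Pore pressure: u = 9.81×(4.65 − 1.9) = 26.978 kPa.
Initial effective stress: σ'_0 = σ_v − u = 86.745 − 26.978 = 59.767 kPa.
Stress increase at mid-clay by the 2:1 spreading method:
Δσ = qBL/((B+z)(L+z)) = 199×3.5×3.5/((3.5+4.65)(3.5+4.65)) = 36.701 kPa
Final effective stress: σ'_f = σ'_0 + Δσ = 59.767 + 36.701 = 96.468 kPa.
Normally consolidated clay, so the full stress increment lies on the virgin compression line:
S_c = C_c·H/(1+e₀)·log₁₀(σ'_f/σ'_0) = 0.35×5.1/(1+1.16)×log₁₀(96.468/59.767)
    = 0.82639 × 0.20792 = 0.1718 m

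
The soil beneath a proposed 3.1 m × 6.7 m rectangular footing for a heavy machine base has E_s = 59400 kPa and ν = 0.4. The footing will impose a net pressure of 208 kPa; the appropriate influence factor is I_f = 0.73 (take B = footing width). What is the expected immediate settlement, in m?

S_e ≈ 0.00666 m

Immediate (elastic) settlement: S_e = q·B·(1−ν²)/E_s · I_f.
S_e = 208 × 3.1 × (1 − 0.4²) / 59400 × 0.73
    = 208 × 3.1 × 0.84 / 59400 × 0.73
    = 0.006656 m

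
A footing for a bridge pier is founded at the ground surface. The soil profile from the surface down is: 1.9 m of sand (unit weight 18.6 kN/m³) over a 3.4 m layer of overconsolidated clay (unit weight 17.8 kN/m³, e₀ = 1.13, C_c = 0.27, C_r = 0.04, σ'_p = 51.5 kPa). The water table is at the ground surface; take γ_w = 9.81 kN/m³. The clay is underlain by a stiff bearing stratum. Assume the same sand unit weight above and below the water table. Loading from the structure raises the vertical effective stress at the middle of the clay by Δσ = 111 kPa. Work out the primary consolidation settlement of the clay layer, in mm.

S_c ≈ 204 mm

Mid-depth of clay below the ground surface: z = 1.9 + 3.4/2 = 3.6 m.
Total vertical stress at mid-clay: σ_v = 18.6×1.9 + 17.8×1.7 = 65.6 kPa.
Pore pressure: u = 9.81×(3.6 − 0) = 35.316 kPa.
Initial effective stress: σ'_0 = σ_v − u = 65.6 − 35.316 = 30.284 kPa.
Final effective stress: σ'_f = 30.284 + 111 = 141.28 kPa.
σ'_f = 141.28 > σ'_p = 51.5 kPa, so the stress path crosses the preconsolidation pressure — recompression up to σ'_p, then virgin compression beyond:
S_c = H/(1+e₀)·[C_r·log₁₀(σ'_p/σ'_0) + C_c·log₁₀(σ'_f/σ'_p)]
    = 3.4/2.13 × [0.04×log₁₀(51.5/30.284) + 0.27×log₁₀(141.28/51.5)]
    = 1.5962 × [0.0092238 + 0.11833] = 0.2036 m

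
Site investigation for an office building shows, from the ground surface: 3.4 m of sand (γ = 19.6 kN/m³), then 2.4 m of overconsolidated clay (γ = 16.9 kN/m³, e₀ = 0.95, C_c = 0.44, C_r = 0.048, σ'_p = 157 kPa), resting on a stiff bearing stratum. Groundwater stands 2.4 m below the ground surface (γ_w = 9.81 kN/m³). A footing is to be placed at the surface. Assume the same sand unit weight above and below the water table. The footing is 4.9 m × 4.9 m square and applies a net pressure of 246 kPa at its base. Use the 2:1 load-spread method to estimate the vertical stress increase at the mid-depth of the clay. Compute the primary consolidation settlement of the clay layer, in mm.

S_c ≈ 17.8 mm

Mid-depth of clay below the ground surface: z = 3.4 + 2.4/2 = 4.6 m.
Total vertical stress at mid-clay: σ_v = 19.6×3.4 + 16.9×1.2 = 86.92 kPa.
Pore pressure: u = 9.81×(4.6 − 2.4) = 21.582 kPa.
Initial effective stress: σ'_0 = σ_v − u = 86.92 − 21.582 = 65.338 kPa.
Stress increase at mid-clay by the 2:1 spreading method:
Δσ = qBL/((B+z)(L+z)) = 246×4.9×4.9/((4.9+4.6)(4.9+4.6)) = 65.446 kPa
Final effective stress: σ'_f = 65.338 + 65.446 = 130.78 kPa.
σ'_f = 130.78 ≤ σ'_p = 157 kPa, so the clay remains overconsolidated and only the recompression index applies:
S_c = C_r·H/(1+e₀)·log₁₀(σ'_f/σ'_0) = 0.048×2.4/1.95×log₁₀(130.78/65.338)
    = 0.059078 × 0.30138 = 0.01781 m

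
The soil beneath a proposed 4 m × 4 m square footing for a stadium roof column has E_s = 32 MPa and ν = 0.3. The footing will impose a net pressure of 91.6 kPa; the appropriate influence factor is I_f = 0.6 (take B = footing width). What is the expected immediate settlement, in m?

S_e ≈ 0.00625 m

Immediate (elastic) settlement: S_e = q·B·(1−ν²)/E_s · I_f.
E_s = 32 MPa = 32000 kPa.
S_e = 91.6 × 4 × (1 − 0.3²) / 32000 × 0.6
    = 91.6 × 4 × 0.91 / 32000 × 0.6
    = 0.006252 m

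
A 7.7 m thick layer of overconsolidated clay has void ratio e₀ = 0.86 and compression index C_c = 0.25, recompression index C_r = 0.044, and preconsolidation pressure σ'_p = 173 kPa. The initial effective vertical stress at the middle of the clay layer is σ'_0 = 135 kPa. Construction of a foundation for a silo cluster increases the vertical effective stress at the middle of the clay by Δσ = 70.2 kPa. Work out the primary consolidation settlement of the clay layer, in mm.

Final effective stress: σ'_f = 135 + 70.2 = 205.2 kPa.
σ'_f = 205.2 > σ'_p = 173 kPa, so the stress path crosses the preconsolidation pressure — recompression up to σ'_p, then virgin compression beyond:
S_c = H/(1+e₀)·[C_r·log₁₀(σ'_p/σ'_0) + C_c·log₁₀(σ'_f/σ'_p)]
    = 7.7/1.86 × [0.044×log₁₀(173/135) + 0.25×log₁₀(205.2/173)]
    = 4.1398 × [0.0047393 + 0.018533] = 0.09634 m

S_c ≈ 96.3 mm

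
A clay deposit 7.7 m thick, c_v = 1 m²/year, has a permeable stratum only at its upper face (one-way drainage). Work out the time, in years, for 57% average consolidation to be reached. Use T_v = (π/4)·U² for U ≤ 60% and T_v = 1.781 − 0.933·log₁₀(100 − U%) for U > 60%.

t ≈ 15.1 years

Drainage path length: H_d = H = 7.7 m (single drainage).
U ≤ 60%: T_v = (π/4)·U² = (π/4)×0.57² = 0.25518.
t = T_v·H_d²/c_v = 0.25518×7.7²/1 = 15.13 years.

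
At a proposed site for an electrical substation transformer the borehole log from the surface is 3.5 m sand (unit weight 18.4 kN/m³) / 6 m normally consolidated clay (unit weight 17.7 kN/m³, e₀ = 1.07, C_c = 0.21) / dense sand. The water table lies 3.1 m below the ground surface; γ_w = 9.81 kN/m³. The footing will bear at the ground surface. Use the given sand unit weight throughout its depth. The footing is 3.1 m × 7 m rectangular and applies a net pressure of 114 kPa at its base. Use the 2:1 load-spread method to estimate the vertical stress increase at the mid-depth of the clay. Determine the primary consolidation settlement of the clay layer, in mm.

S_c ≈ 54 mm

Mid-depth of clay below the ground surface: z = 3.5 + 6/2 = 6.5 m.
Total vertical stress at mid-clay: σ_v = 18.4×3.5 + 17.7×3 = 117.5 kPa.
Pore pressure: u = 9.81×(6.5 − 3.1) = 33.354 kPa.
Initial effective stress: σ'_0 = σ_v − u = 117.5 − 33.354 = 84.146 kPa.
Stress increase at mid-clay by the 2:1 spreading method:
Δσ = qBL/((B+z)(L+z)) = 114×3.1×7/((3.1+6.5)(7+6.5)) = 19.088 kPa
Final effective stress: σ'_f = σ'_0 + Δσ = 84.146 + 19.088 = 103.23 kPa.
Normally consolidated clay, so the full stress increment lies on the virgin compression line:
S_c = C_c·H/(1+e₀)·log₁₀(σ'_f/σ'_0) = 0.21×6/(1+1.07)×log₁₀(103.23/84.146)
    = 0.6087 × 0.088772 = 0.05404 m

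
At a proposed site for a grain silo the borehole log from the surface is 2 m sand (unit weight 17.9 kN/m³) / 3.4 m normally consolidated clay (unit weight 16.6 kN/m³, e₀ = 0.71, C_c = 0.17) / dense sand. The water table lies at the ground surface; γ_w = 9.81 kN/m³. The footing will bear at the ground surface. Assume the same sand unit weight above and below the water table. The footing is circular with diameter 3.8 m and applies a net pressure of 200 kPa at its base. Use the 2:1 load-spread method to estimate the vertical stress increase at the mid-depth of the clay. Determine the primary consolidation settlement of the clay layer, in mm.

Mid-depth of clay below the ground surface: z = 2 + 3.4/2 = 3.7 m.
Total vertical stress at mid-clay: σ_v = 17.9×2 + 16.6×1.7 = 64.02 kPa.
Pore pressure: u = 9.81×(3.7 − 0) = 36.297 kPa.
Initial effective stress: σ'_0 = σ_v − u = 64.02 − 36.297 = 27.723 kPa.
Stress increase at mid-clay by the 2:1 spreading method:
Δσ ≈ qD²/(D+z)² = 200×3.8²/(3.8+3.7)² = 51.342 kPa
Final effective stress: σ'_f = σ'_0 + Δσ = 27.723 + 51.342 = 79.065 kPa.
Normally consolidated clay, so the full stress increment lies on the virgin compression line:
S_c = C_c·H/(1+e₀)·log₁₀(σ'_f/σ'_0) = 0.17×3.4/(1+0.71)×log₁₀(79.065/27.723)
    = 0.33801 × 0.45514 = 0.1538 m

S_c ≈ 154 mm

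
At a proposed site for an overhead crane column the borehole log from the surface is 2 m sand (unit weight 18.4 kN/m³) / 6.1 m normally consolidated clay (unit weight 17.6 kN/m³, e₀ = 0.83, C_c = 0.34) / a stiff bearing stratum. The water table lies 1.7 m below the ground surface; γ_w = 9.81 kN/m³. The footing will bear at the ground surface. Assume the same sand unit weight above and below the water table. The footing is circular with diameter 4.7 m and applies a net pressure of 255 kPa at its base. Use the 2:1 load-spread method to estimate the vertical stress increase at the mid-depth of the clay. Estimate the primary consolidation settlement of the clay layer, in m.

Mid-depth of clay below the ground surface: z = 2 + 6.1/2 = 5.05 m.
Total vertical stress at mid-clay: σ_v = 18.4×2 + 17.6×3.05 = 90.48 kPa.
Pore pressure: u = 9.81×(5.05 − 1.7) = 32.864 kPa.
Initial effective stress: σ'_0 = σ_v − u = 90.48 − 32.864 = 57.616 kPa.
Stress increase at mid-clay by the 2:1 spreading method:
Δσ ≈ qD²/(D+z)² = 255×4.7²/(4.7+5.05)² = 59.255 kPa
Final effective stress: σ'_f = σ'_0 + Δσ = 57.616 + 59.255 = 116.87 kPa.
Normally consolidated clay, so the full stress increment lies on the virgin compression line:
S_c = C_c·H/(1+e₀)·log₁₀(σ'_f/σ'_0) = 0.34×6.1/(1+0.83)×log₁₀(116.87/57.616)
    = 1.1333 × 0.30716 = 0.3481 m

S_c ≈ 0.348 m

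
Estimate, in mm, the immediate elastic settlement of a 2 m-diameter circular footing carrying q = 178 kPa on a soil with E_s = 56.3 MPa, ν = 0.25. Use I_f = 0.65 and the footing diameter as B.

Immediate (elastic) settlement: S_e = q·B·(1−ν²)/E_s · I_f.
E_s = 56.3 MPa = 56300 kPa.
S_e = 178 × 2 × (1 − 0.25²) / 56300 × 0.65
    = 178 × 2 × 0.9375 / 56300 × 0.65
    = 0.003853 m = 3.853 mm

S_e ≈ 3.85 mm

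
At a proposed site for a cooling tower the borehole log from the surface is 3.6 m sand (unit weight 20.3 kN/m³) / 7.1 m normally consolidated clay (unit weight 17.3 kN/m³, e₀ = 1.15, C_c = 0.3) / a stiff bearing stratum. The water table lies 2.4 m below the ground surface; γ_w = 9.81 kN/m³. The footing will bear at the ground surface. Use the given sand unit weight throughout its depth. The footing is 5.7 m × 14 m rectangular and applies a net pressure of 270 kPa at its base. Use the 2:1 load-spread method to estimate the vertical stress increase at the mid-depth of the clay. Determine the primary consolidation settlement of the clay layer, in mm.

S_c ≈ 277 mm

Mid-depth of clay below the ground surface: z = 3.6 + 7.1/2 = 7.15 m.
Total vertical stress at mid-clay: σ_v = 20.3×3.6 + 17.3×3.55 = 134.5 kPa.
Pore pressure: u = 9.81×(7.15 − 2.4) = 46.598 kPa.
Initial effective stress: σ'_0 = σ_v − u = 134.5 − 46.598 = 87.902 kPa.
Stress increase at mid-clay by the 2:1 spreading method:
Δσ = qBL/((B+z)(L+z)) = 270×5.7×14/((5.7+7.15)(14+7.15)) = 79.278 kPa
Final effective stress: σ'_f = σ'_0 + Δσ = 87.902 + 79.278 = 167.18 kPa.
Normally consolidated clay, so the full stress increment lies on the virgin compression line:
S_c = C_c·H/(1+e₀)·log₁₀(σ'_f/σ'_0) = 0.3×7.1/(1+1.15)×log₁₀(167.18/87.902)
    = 0.9907 × 0.27919 = 0.2766 m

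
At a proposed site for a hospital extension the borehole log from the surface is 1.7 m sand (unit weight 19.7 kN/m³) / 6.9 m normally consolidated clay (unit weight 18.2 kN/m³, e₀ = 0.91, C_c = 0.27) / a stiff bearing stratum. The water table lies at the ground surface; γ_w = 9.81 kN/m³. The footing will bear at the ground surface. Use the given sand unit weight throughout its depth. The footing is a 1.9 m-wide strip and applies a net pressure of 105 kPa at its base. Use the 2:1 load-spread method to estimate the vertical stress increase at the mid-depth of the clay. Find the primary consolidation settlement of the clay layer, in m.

Mid-depth of clay below the ground surface: z = 1.7 + 6.9/2 = 5.15 m.
Total vertical stress at mid-clay: σ_v = 19.7×1.7 + 18.2×3.45 = 96.28 kPa.
Pore pressure: u = 9.81×(5.15 − 0) = 50.522 kPa.
Initial effective stress: σ'_0 = σ_v − u = 96.28 − 50.522 = 45.758 kPa.
Stress increase at mid-clay by the 2:1 spreading method:
Δσ = qB/(B+z) = 105×1.9/(1.9+5.15) = 28.298 kPa
Final effective stress: σ'_f = σ'_0 + Δσ = 45.758 + 28.298 = 74.056 kPa.
Normally consolidated clay, so the full stress increment lies on the virgin compression line:
S_c = C_c·H/(1+e₀)·log₁₀(σ'_f/σ'_0) = 0.27×6.9/(1+0.91)×log₁₀(74.056/45.758)
    = 0.97539 × 0.20909 = 0.2039 m

S_c ≈ 0.204 m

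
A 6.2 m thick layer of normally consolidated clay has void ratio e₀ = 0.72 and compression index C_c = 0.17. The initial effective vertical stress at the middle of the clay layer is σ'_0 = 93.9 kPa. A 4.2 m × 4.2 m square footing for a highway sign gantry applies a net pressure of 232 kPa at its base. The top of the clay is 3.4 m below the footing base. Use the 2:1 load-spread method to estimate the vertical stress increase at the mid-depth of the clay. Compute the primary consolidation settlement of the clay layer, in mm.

S_c ≈ 85.9 mm

Mid-depth of clay below the footing base: z = 3.4 + 6.2/2 = 6.5 m.
Stress increase at mid-clay by the 2:1 spreading method:
Δσ = qBL/((B+z)(L+z)) = 232×4.2×4.2/((4.2+6.5)(4.2+6.5)) = 35.745 kPa
Final effective stress: σ'_f = σ'_0 + Δσ = 93.9 + 35.745 = 129.65 kPa.
Normally consolidated clay, so the full stress increment lies on the virgin compression line:
S_c = C_c·H/(1+e₀)·log₁₀(σ'_f/σ'_0) = 0.17×6.2/(1+0.72)×log₁₀(129.65/93.9)
    = 0.61279 × 0.14011 = 0.08586 m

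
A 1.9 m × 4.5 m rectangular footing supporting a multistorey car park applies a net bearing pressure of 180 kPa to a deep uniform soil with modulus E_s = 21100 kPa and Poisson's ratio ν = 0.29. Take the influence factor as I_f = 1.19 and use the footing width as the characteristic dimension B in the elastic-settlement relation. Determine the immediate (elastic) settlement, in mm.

S_e ≈ 17.7 mm

Immediate (elastic) settlement: S_e = q·B·(1−ν²)/E_s · I_f.
S_e = 180 × 1.9 × (1 − 0.29²) / 21100 × 1.19
    = 180 × 1.9 × 0.9159 / 21100 × 1.19
    = 0.01767 m = 17.67 mm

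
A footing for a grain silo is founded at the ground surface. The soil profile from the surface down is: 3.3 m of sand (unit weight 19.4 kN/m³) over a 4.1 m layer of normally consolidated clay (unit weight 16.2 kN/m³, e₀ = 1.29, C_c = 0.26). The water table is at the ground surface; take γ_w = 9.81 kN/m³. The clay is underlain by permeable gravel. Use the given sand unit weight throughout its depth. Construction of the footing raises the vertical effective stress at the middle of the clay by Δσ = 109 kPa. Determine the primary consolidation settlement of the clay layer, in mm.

Mid-depth of clay below the ground surface: z = 3.3 + 4.1/2 = 5.35 m.
Total vertical stress at mid-clay: σ_v = 19.4×3.3 + 16.2×2.05 = 97.23 kPa.
Pore pressure: u = 9.81×(5.35 − 0) = 52.483 kPa.
Initial effective stress: σ'_0 = σ_v − u = 97.23 − 52.483 = 44.747 kPa.
Final effective stress: σ'_f = σ'_0 + Δσ = 44.747 + 109 = 153.75 kPa.
Normally consolidated clay, so the full stress increment lies on the virgin compression line:
S_c = C_c·H/(1+e₀)·log₁₀(σ'_f/σ'_0) = 0.26×4.1/(1+1.29)×log₁₀(153.75/44.747)
    = 0.4655 × 0.53605 = 0.2495 m

S_c ≈ 250 mm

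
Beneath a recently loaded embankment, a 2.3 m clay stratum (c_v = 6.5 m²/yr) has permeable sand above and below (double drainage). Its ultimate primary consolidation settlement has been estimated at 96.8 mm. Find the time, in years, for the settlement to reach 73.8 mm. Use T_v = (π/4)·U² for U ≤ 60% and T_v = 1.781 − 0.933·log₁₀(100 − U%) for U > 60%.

Drainage path length: H_d = H/2 = 1.15 m (double drainage).
U = S(t)/S_ult = 73.8/96.8 = 0.7624.
U > 60%: T_v = 1.781 − 0.933·log₁₀(100 − 76.24) = 0.49733.
t = T_v·H_d²/c_v = 0.49733×1.15²/6.5 = 0.1012 years.

t ≈ 0.101 years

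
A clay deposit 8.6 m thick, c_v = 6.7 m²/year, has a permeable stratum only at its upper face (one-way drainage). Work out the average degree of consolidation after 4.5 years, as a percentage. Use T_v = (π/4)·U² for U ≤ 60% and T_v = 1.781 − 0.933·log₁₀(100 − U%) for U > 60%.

U ≈ 70.4 %

Drainage path length: H_d = H = 8.6 m (single drainage).
T_v = c_v·t/H_d² = 6.7×4.5/8.6² = 0.40765.
T_v = 0.40765 corresponds to the U > 60% branch:
U = 1 − 10^((1.781 − T_v)/0.933)/100 = 0.7035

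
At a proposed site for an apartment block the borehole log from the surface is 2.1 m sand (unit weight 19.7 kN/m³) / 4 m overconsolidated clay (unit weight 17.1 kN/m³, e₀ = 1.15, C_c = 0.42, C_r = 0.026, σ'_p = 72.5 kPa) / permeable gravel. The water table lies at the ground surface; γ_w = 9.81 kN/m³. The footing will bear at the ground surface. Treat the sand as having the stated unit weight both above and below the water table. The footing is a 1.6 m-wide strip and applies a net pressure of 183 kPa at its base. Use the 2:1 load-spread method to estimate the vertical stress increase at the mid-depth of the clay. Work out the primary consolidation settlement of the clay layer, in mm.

S_c ≈ 75.9 mm

Mid-depth of clay below the ground surface: z = 2.1 + 4/2 = 4.1 m.
Total vertical stress at mid-clay: σ_v = 19.7×2.1 + 17.1×2 = 75.57 kPa.
Pore pressure: u = 9.81×(4.1 − 0) = 40.221 kPa.
Initial effective stress: σ'_0 = σ_v − u = 75.57 − 40.221 = 35.349 kPa.
Stress increase at mid-clay by the 2:1 spreading method:
Δσ = qB/(B+z) = 183×1.6/(1.6+4.1) = 51.368 kPa
Final effective stress: σ'_f = 35.349 + 51.368 = 86.717 kPa.
σ'_f = 86.717 > σ'_p = 72.5 kPa, so the stress path crosses the preconsolidation pressure — recompression up to σ'_p, then virgin compression beyond:
S_c = H/(1+e₀)·[C_r·log₁₀(σ'_p/σ'_0) + C_c·log₁₀(σ'_f/σ'_p)]
    = 4/2.15 × [0.026×log₁₀(72.5/35.349) + 0.42×log₁₀(86.717/72.5)]
    = 1.8605 × [0.008111 + 0.032662] = 0.07586 m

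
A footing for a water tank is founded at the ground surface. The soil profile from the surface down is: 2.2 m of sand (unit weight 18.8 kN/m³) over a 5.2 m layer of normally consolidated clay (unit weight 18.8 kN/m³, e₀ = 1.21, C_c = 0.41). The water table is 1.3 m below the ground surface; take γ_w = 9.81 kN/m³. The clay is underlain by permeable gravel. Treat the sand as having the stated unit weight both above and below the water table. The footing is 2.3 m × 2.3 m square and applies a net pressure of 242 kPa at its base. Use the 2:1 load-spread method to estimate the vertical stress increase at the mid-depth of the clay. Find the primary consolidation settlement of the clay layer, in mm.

Mid-depth of clay below the ground surface: z = 2.2 + 5.2/2 = 4.8 m.
Total vertical stress at mid-clay: σ_v = 18.8×2.2 + 18.8×2.6 = 90.24 kPa.
Pore pressure: u = 9.81×(4.8 − 1.3) = 34.335 kPa.
Initial effective stress: σ'_0 = σ_v − u = 90.24 − 34.335 = 55.905 kPa.
Stress increase at mid-clay by the 2:1 spreading method:
Δσ = qBL/((B+z)(L+z)) = 242×2.3×2.3/((2.3+4.8)(2.3+4.8)) = 25.395 kPa
Final effective stress: σ'_f = σ'_0 + Δσ = 55.905 + 25.395 = 81.3 kPa.
Normally consolidated clay, so the full stress increment lies on the virgin compression line:
S_c = C_c·H/(1+e₀)·log₁₀(σ'_f/σ'_0) = 0.41×5.2/(1+1.21)×log₁₀(81.3/55.905)
    = 0.96471 × 0.16264 = 0.1569 m

S_c ≈ 157 mm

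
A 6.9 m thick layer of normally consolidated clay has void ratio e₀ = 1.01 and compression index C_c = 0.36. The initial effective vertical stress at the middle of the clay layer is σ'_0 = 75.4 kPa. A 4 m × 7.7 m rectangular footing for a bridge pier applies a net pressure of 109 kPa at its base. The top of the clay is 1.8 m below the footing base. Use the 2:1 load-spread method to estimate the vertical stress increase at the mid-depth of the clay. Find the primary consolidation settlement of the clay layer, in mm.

S_c ≈ 170 mm

Mid-depth of clay below the footing base: z = 1.8 + 6.9/2 = 5.25 m.
Stress increase at mid-clay by the 2:1 spreading method:
Δσ = qBL/((B+z)(L+z)) = 109×4×7.7/((4+5.25)(7.7+5.25)) = 28.026 kPa
Final effective stress: σ'_f = σ'_0 + Δσ = 75.4 + 28.026 = 103.43 kPa.
Normally consolidated clay, so the full stress increment lies on the virgin compression line:
S_c = C_c·H/(1+e₀)·log₁₀(σ'_f/σ'_0) = 0.36×6.9/(1+1.01)×log₁₀(103.43/75.4)
    = 1.2358 × 0.13728 = 0.1697 m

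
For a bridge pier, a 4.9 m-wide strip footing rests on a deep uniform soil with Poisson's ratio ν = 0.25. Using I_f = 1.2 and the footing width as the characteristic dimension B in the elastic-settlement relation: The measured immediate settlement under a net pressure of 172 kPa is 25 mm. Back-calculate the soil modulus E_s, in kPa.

E_s ≈ 37900 kPa

S_e = q·B·(1−ν²)/E_s · I_f  ⇒  E_s = q·B·(1−ν²)·I_f / S_e.
E_s = 172 × 4.9 × 0.9375 × 1.2 / 0.025 = 37930 kPa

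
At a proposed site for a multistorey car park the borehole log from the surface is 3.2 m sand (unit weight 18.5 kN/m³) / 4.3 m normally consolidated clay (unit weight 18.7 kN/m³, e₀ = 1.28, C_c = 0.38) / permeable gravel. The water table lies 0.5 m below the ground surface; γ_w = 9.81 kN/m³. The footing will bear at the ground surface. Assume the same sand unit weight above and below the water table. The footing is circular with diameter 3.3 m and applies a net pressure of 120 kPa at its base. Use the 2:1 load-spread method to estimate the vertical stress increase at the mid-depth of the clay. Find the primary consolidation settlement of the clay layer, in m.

S_c ≈ 0.0904 m

Mid-depth of clay below the ground surface: z = 3.2 + 4.3/2 = 5.35 m.
Total vertical stress at mid-clay: σ_v = 18.5×3.2 + 18.7×2.15 = 99.405 kPa.
Pore pressure: u = 9.81×(5.35 − 0.5) = 47.578 kPa.
Initial effective stress: σ'_0 = σ_v − u = 99.405 − 47.578 = 51.827 kPa.
Stress increase at mid-clay by the 2:1 spreading method:
Δσ ≈ qD²/(D+z)² = 120×3.3²/(3.3+5.35)² = 17.465 kPa
Final effective stress: σ'_f = σ'_0 + Δσ = 51.827 + 17.465 = 69.292 kPa.
Normally consolidated clay, so the full stress increment lies on the virgin compression line:
S_c = C_c·H/(1+e₀)·log₁₀(σ'_f/σ'_0) = 0.38×4.3/(1+1.28)×log₁₀(69.292/51.827)
    = 0.71667 × 0.12613 = 0.09039 m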